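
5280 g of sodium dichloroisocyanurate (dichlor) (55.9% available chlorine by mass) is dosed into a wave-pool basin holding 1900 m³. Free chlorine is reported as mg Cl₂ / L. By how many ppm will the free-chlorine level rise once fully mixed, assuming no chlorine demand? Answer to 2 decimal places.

Volume: 1900 m³ = 1,900,000 L.
Available chlorine delivered: 5280 g × 0.559 = 2952 g as Cl₂.
Concentration rise: 2952 g / 1,900,000 L = 1.553 mg/L = 1.55 ppm.

1.55 ppm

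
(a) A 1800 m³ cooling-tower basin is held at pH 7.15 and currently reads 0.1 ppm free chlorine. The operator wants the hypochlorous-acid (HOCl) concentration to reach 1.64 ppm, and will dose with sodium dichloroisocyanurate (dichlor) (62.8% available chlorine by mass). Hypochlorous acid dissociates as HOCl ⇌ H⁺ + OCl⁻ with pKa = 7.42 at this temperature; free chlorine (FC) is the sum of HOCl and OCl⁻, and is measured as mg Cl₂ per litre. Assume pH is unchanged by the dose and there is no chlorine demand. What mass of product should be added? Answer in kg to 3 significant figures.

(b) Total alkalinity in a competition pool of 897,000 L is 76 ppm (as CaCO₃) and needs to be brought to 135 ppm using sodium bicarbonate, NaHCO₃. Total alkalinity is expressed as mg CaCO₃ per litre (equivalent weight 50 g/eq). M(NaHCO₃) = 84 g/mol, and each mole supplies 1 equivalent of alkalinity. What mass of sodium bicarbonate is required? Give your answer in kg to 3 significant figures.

(a) Volume: 1800 m³ = 1,800,000 L.
(a) [OCl⁻]/[HOCl] = 10^(pH − pKa) = 10^(7.15 − 7.42) = 0.537; fraction as HOCl = 1/(1 + 0.537) = 0.6506.
(a) Free chlorine required for 1.64 ppm HOCl: 1.64 / 0.6506 = 2.521 ppm.
(a) FC to add: 2.521 − 0.1 = 2.421 mg/L as Cl₂.
(a) Cl₂ equivalent: 2.421 mg/L × 1,800,000 L = 4357 g.
(a) Product at 62.8% available Cl: 4357 / 0.628 = 6938 g.

(b) Alkalinity to add: (135 − 76) = 59 mg/L as CaCO₃ × 897,000 L = 52,920 g as CaCO₃.
(b) Equivalents: 52,920 g ÷ 50 g/eq = 1058 eq.
(b) NaHCO₃ supplies 1 eq per mole → 1058 mol.
(b) Mass: 1058 mol × 84 g/mol = 88,910 g.

(a) 6.94 kg; (b) 88.9 kg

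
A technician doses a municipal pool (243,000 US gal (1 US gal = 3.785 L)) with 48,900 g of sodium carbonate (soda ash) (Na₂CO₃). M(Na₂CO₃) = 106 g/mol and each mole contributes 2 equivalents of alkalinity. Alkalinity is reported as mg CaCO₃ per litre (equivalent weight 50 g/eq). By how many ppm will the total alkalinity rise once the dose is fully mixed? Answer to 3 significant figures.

50.2 ppm

Volume: 243,000 US gal × 3.785 L/gal = 919,755 L.
Moles of Na₂CO₃: 48,900 g ÷ 106 g/mol = 461.3 mol → 922.6 eq of alkalinity.
As CaCO₃: 922.6 eq × 50 g/eq = 46,130 g.
Rise: 46,130 g / 919,755 L × 1000 = 50.16 mg/L.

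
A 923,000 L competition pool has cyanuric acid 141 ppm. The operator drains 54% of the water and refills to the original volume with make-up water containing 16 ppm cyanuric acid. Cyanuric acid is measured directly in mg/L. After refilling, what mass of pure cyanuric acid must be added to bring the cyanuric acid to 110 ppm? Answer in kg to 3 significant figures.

After draining 54% and refilling: 141 × 0.46 + 16 × 0.54 = 73.5 ppm.
Deficit to target: 110 − 73.5 = 36.5 mg/L.
Mass: 36.5 mg/L × 923,000 L = 33,690 g cyanuric acid.

33.7 kg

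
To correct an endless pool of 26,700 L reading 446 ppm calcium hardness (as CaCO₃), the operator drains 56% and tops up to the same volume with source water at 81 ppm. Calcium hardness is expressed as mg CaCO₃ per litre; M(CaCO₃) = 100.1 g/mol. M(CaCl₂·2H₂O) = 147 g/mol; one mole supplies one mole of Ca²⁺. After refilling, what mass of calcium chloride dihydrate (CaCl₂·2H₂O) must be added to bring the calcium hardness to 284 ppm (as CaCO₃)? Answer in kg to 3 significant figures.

1.66 kg

After draining 56% and refilling: 446 × 0.44 + 81 × 0.56 = 241.6 ppm.
Deficit to target: 284 − 241.6 = 42.4 mg/L.
As CaCO₃: 42.4 mg/L × 26,700 L = 1132 g; ÷ 100.1 = 11.31 mol Ca²⁺.
Mass: 11.31 × 147 = 1662 g.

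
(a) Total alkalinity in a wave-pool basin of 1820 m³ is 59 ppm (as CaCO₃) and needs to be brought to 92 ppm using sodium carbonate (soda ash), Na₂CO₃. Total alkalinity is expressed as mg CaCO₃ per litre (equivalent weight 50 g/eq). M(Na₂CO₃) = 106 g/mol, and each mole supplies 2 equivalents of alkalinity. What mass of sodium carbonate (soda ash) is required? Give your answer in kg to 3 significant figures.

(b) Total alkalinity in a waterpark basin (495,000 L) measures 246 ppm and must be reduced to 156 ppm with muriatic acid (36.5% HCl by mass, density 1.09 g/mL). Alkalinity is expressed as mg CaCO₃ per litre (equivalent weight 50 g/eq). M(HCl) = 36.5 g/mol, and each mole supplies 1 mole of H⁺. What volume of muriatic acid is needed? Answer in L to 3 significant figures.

(a) Volume: 1820 m³ = 1,820,000 L.
(a) Alkalinity to add: (92 − 59) = 33 mg/L as CaCO₃ × 1,820,000 L = 60,060 g as CaCO₃.
(a) Equivalents: 60,060 g ÷ 50 g/eq = 1201 eq.
(a) Each mole of Na₂CO₃ supplies 2 eq, so 1201 / 2 = 600.6 mol.
(a) Mass: 600.6 mol × 106 g/mol = 63,660 g.

(b) Alkalinity to neutralize: (246 − 156) = 90 mg/L as CaCO₃ × 495,000 L = 44,550 g as CaCO₃.
(b) Equivalents of H⁺ required: 44,550 ÷ 50 g/eq = 891 eq = 891 mol HCl.
(b) Mass of HCl: 891 × 36.5 = 32,520 g.
(b) Mass of 36.5% solution: 32,520 / 0.365 = 89,100 g.
(b) Volume: 89,100 g ÷ 1.09 g/mL = 81,740 mL.

(a) 63.7 kg; (b) 81.7 L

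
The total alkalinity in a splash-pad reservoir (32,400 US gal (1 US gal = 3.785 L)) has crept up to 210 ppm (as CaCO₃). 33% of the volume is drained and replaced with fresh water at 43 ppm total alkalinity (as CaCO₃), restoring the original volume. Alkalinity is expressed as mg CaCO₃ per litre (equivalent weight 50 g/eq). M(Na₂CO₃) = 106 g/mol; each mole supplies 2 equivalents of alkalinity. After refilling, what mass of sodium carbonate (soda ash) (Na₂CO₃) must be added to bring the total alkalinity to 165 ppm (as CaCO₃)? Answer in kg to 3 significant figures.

Volume: 32,400 US gal × 3.785 L/gal = 122,634 L.
After draining 33% and refilling: 210 × 0.67 + 43 × 0.33 = 154.89 ppm.
Deficit to target: 165 − 154.89 = 10.11 mg/L.
As CaCO₃: 10.11 mg/L × 122,634 L = 1240 g; ÷ 50 g/eq ÷ 2 = 12.4 mol Na₂CO₃.
Mass: 12.4 × 106 = 1314 g.

1.31 kg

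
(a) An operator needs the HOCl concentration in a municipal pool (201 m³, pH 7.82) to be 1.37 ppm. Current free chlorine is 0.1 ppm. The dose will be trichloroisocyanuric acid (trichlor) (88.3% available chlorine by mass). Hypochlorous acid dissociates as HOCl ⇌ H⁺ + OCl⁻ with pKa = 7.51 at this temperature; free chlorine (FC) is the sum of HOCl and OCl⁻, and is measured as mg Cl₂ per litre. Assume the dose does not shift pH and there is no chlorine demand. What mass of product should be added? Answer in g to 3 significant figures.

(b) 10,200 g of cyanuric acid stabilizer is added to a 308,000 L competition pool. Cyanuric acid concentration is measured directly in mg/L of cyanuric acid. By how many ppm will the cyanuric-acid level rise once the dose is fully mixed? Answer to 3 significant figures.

(a) Volume: 201 m³ = 201,000 L.
(a) [OCl⁻]/[HOCl] = 10^(pH − pKa) = 10^(7.82 − 7.51) = 2.042; fraction as HOCl = 1/(1 + 2.042) = 0.3288.
(a) Free chlorine required for 1.37 ppm HOCl: 1.37 / 0.3288 = 4.167 ppm.
(a) FC to add: 4.167 − 0.1 = 4.067 mg/L as Cl₂.
(a) Cl₂ equivalent: 4.067 mg/L × 201,000 L = 817.5 g.
(a) Product at 88.3% available Cl: 817.5 / 0.883 = 925.8 g.

(b) Rise: 10,200 g / 308,000 L × 1000 = 33.12 mg/L.

(a) 926 g; (b) 33.1 ppm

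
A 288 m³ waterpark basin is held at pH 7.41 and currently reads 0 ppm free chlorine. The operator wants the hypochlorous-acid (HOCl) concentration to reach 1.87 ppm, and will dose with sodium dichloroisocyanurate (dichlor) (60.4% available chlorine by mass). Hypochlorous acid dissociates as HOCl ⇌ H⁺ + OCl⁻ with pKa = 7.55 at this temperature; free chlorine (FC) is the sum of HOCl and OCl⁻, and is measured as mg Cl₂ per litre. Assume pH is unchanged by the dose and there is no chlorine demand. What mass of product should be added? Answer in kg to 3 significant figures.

Volume: 288 m³ = 288,000 L.
[OCl⁻]/[HOCl] = 10^(pH − pKa) = 10^(7.41 − 7.55) = 0.7244; fraction as HOCl = 1/(1 + 0.7244) = 0.5799.
Free chlorine required for 1.87 ppm HOCl: 1.87 / 0.5799 = 3.225 ppm.
FC to add: 3.225 − 0 = 3.225 mg/L as Cl₂.
Cl₂ equivalent: 3.225 mg/L × 288,000 L = 928.7 g.
Product at 60.4% available Cl: 928.7 / 0.604 = 1538 g.

1.54 kg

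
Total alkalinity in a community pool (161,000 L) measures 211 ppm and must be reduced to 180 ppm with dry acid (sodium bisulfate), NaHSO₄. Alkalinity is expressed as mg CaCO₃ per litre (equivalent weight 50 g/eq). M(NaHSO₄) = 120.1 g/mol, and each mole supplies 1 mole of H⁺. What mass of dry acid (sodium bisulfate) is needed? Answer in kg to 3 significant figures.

12.0 kg

Alkalinity to neutralize: (211 − 180) = 31 mg/L as CaCO₃ × 161,000 L = 4991 g as CaCO₃.
Equivalents of H⁺ required: 4991 ÷ 50 g/eq = 99.82 eq = 99.82 mol NaHSO₄.
Mass of NaHSO₄: 99.82 × 120.1 = 11,990 g.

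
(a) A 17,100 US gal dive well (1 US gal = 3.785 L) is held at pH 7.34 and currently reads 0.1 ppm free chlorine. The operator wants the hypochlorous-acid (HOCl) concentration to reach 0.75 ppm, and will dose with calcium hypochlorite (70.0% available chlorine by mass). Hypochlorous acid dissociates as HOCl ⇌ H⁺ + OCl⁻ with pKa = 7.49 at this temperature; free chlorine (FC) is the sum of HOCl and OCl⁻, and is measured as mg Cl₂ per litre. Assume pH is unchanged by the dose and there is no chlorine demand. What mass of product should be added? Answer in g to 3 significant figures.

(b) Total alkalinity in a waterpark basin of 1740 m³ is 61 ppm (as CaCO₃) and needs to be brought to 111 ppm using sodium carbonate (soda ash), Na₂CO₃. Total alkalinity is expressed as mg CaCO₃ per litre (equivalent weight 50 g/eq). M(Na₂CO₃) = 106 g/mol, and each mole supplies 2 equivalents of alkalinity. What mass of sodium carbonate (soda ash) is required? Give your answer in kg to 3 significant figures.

(a) Volume: 17,100 US gal × 3.785 L/gal = 64,724 L.
(a) [OCl⁻]/[HOCl] = 10^(pH − pKa) = 10^(7.34 − 7.49) = 0.7079; fraction as HOCl = 1/(1 + 0.7079) = 0.5855.
(a) Free chlorine required for 0.75 ppm HOCl: 0.75 / 0.5855 = 1.281 ppm.
(a) FC to add: 1.281 − 0.1 = 1.181 mg/L as Cl₂.
(a) Cl₂ equivalent: 1.181 mg/L × 64,724 L = 76.44 g.
(a) Product at 70.0% available Cl: 76.44 / 0.7 = 109.2 g.

(b) Volume: 1740 m³ = 1,740,000 L.
(b) Alkalinity to add: (111 − 61) = 50 mg/L as CaCO₃ × 1,740,000 L = 87,000 g as CaCO₃.
(b) Equivalents: 87,000 g ÷ 50 g/eq = 1740 eq.
(b) Each mole of Na₂CO₃ supplies 2 eq, so 1740 / 2 = 870 mol.
(b) Mass: 870 mol × 106 g/mol = 92,220 g.

(a) 109 g; (b) 92.2 kg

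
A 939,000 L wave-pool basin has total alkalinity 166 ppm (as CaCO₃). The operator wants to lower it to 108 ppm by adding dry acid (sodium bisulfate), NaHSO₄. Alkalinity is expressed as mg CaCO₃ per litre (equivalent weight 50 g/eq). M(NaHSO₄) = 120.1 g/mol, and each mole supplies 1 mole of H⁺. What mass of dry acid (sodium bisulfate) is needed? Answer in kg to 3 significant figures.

Alkalinity to neutralize: (166 − 108) = 58 mg/L as CaCO₃ × 939,000 L = 54,460 g as CaCO₃.
Equivalents of H⁺ required: 54,460 ÷ 50 g/eq = 1089 eq = 1089 mol NaHSO₄.
Mass of NaHSO₄: 1089 × 120.1 = 130,800 g.

131 kg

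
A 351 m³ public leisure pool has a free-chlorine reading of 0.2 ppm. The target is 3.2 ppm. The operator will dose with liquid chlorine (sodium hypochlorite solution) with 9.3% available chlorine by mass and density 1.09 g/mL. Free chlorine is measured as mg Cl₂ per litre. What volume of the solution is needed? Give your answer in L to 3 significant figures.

10.4 L

Volume: 351 m³ = 351,000 L.
Chlorine deficit: 3.2 − 0.2 = 3 ppm = 3 mg/L as Cl₂.
Cl₂ equivalent needed: 3 mg/L × 351,000 L = 1,053,000 mg = 1053 g.
Product at 9.3% available chlorine: 1053 / 0.093 = 11,320 g.
Volume at density 1.09 g/mL: 11,320 g ÷ 1.09 g/mL = 10,390 mL.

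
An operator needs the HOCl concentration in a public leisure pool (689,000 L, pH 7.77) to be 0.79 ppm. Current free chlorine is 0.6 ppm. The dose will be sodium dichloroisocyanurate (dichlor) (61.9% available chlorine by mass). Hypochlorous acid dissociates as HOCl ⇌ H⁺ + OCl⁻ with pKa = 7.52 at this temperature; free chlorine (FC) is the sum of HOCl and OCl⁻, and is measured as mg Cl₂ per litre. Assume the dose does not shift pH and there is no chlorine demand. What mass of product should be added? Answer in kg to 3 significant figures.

1.78 kg

[OCl⁻]/[HOCl] = 10^(pH − pKa) = 10^(7.77 − 7.52) = 1.778; fraction as HOCl = 1/(1 + 1.778) = 0.3599.
Free chlorine required for 0.79 ppm HOCl: 0.79 / 0.3599 = 2.195 ppm.
FC to add: 2.195 − 0.6 = 1.595 mg/L as Cl₂.
Cl₂ equivalent: 1.595 mg/L × 689,000 L = 1099 g.
Product at 61.9% available Cl: 1099 / 0.619 = 1775 g.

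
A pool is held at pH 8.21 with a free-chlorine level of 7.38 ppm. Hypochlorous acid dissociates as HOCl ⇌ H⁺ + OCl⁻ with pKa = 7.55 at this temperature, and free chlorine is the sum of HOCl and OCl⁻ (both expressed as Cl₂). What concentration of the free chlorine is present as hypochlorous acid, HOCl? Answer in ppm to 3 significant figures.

1.32 ppm

[OCl⁻]/[HOCl] = 10^(pH − pKa) = 10^(8.21 − 7.55) = 10^0.66 = 4.571.
Fraction as HOCl = 1 / (1 + 4.571) = 0.1795.
HOCl = 0.1795 × 7.38 ppm = 1.325 ppm.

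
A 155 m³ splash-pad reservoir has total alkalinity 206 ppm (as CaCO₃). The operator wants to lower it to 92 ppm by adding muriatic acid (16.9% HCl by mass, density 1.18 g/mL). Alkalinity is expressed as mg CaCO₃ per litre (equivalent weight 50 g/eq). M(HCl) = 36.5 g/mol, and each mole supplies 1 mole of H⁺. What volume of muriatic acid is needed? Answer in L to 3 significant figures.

Volume: 155 m³ = 155,000 L.
Alkalinity to neutralize: (206 − 92) = 114 mg/L as CaCO₃ × 155,000 L = 17,670 g as CaCO₃.
Equivalents of H⁺ required: 17,670 ÷ 50 g/eq = 353.4 eq = 353.4 mol HCl.
Mass of HCl: 353.4 × 36.5 = 12,900 g.
Mass of 16.9% solution: 12,900 / 0.169 = 76,330 g.
Volume: 76,330 g ÷ 1.18 g/mL = 64,680 mL.

64.7 L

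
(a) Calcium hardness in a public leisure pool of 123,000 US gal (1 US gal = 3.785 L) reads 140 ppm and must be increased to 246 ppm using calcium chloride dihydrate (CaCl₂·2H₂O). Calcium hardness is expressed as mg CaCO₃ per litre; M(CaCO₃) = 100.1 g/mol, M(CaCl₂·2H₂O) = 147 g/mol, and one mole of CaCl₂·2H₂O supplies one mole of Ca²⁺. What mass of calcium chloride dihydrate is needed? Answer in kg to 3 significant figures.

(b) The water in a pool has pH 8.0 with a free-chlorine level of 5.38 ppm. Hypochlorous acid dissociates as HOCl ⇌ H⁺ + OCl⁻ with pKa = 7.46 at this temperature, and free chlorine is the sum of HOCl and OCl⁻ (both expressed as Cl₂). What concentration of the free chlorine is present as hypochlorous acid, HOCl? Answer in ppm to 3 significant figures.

(a) Volume: 123,000 US gal × 3.785 L/gal = 465,555 L.
(a) Hardness to add: (246 − 140) = 106 mg/L as CaCO₃ × 465,555 L = 49,350 g as CaCO₃.
(a) Moles of Ca²⁺ (1 mol Ca²⁺ ≡ 1 mol CaCO₃): 49,350 / 100.1 g/mol = 493 mol.
(a) Mass of CaCl₂·2H₂O: 493 × 147 = 72,470 g.

(b) [OCl⁻]/[HOCl] = 10^(pH − pKa) = 10^(8.0 − 7.46) = 10^0.54 = 3.467.
(b) Fraction as HOCl = 1 / (1 + 3.467) = 0.2238.
(b) HOCl = 0.2238 × 5.38 ppm = 1.204 ppm.

(a) 72.5 kg; (b) 1.20 ppm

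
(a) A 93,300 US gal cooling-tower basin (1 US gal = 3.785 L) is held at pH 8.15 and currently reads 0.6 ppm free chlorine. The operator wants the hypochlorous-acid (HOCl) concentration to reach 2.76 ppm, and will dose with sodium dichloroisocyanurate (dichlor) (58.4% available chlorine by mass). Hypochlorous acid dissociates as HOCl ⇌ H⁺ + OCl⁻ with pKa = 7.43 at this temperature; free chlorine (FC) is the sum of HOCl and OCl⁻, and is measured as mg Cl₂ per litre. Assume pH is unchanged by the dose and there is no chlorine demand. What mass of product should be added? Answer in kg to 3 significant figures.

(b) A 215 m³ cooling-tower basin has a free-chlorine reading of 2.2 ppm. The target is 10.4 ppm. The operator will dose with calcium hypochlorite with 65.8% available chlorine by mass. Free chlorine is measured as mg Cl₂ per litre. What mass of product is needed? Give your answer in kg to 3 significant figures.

(a) 10.1 kg; (b) 2.68 kg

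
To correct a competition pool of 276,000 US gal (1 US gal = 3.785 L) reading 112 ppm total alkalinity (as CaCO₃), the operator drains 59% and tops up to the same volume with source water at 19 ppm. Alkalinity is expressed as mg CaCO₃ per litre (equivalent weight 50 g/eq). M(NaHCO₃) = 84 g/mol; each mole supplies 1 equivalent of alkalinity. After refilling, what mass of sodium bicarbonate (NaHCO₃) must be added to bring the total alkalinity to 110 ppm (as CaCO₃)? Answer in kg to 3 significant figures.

92.8 kg

Volume: 276,000 US gal × 3.785 L/gal = 1,044,660 L.
After draining 59% and refilling: 112 × 0.41 + 19 × 0.59 = 57.13 ppm.
Deficit to target: 110 − 57.13 = 52.87 mg/L.
As CaCO₃: 52.87 mg/L × 1,044,660 L = 55,230 g; ÷ 50 g/eq ÷ 1 = 1105 mol NaHCO₃.
Mass: 1105 × 84 = 92,790 g.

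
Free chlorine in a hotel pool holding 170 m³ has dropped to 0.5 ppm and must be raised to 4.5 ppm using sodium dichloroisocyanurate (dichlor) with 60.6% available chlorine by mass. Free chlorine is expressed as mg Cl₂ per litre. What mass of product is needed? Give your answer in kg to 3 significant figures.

Volume: 170 m³ = 170,000 L.
Chlorine deficit: 4.5 − 0.5 = 4 ppm = 4 mg/L as Cl₂.
Cl₂ equivalent needed: 4 mg/L × 170,000 L = 680,000 mg = 680 g.
Product at 60.6% available chlorine: 680 / 0.606 = 1122 g.

1.12 kg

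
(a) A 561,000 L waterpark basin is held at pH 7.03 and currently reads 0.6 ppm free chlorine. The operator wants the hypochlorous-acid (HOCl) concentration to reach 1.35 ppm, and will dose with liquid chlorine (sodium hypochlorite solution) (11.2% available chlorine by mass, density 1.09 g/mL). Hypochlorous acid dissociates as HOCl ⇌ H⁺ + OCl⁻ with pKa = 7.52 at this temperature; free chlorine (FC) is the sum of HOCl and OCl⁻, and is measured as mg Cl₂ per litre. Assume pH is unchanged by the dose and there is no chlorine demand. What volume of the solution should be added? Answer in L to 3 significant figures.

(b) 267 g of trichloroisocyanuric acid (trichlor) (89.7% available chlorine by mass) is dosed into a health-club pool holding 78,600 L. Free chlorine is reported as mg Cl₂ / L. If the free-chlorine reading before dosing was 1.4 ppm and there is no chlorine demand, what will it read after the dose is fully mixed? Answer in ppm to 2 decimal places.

(a) 5.45 L; (b) 4.45 ppm

(a) [OCl⁻]/[HOCl] = 10^(pH − pKa) = 10^(7.03 − 7.52) = 0.3236; fraction as HOCl = 1/(1 + 0.3236) = 0.7555.
(a) Free chlorine required for 1.35 ppm HOCl: 1.35 / 0.7555 = 1.787 ppm.
(a) FC to add: 1.787 − 0.6 = 1.187 mg/L as Cl₂.
(a) Cl₂ equivalent: 1.187 mg/L × 561,000 L = 665.8 g.
(a) Product at 11.2% available Cl: 665.8 / 0.112 = 5945 g.
(a) Volume: 5945 g ÷ 1.09 g/mL = 5454 mL.

(b) Available chlorine delivered: 267 g × 0.897 = 239.5 g as Cl₂.
(b) Concentration rise: 239.5 g / 78,600 L = 3.047 mg/L = 3.05 ppm.
(b) Final FC: 1.4 + 3.05 = 4.45 ppm.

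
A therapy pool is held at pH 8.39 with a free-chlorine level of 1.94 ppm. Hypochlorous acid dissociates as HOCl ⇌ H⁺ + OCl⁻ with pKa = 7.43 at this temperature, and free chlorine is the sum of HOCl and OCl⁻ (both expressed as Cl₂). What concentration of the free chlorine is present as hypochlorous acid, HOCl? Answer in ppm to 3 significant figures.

0.192 ppm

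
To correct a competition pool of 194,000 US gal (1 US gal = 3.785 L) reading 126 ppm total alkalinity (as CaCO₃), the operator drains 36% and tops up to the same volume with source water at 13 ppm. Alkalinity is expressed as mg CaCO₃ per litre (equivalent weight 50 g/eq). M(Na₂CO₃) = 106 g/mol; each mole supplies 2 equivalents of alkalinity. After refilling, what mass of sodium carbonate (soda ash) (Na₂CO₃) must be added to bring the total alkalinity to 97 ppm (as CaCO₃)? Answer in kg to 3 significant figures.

9.09 kg

Volume: 194,000 US gal × 3.785 L/gal = 734,290 L.
After draining 36% and refilling: 126 × 0.64 + 13 × 0.36 = 85.32 ppm.
Deficit to target: 97 − 85.32 = 11.68 mg/L.
As CaCO₃: 11.68 mg/L × 734,290 L = 8577 g; ÷ 50 g/eq ÷ 2 = 85.77 mol Na₂CO₃.
Mass: 85.77 × 106 = 9091 g.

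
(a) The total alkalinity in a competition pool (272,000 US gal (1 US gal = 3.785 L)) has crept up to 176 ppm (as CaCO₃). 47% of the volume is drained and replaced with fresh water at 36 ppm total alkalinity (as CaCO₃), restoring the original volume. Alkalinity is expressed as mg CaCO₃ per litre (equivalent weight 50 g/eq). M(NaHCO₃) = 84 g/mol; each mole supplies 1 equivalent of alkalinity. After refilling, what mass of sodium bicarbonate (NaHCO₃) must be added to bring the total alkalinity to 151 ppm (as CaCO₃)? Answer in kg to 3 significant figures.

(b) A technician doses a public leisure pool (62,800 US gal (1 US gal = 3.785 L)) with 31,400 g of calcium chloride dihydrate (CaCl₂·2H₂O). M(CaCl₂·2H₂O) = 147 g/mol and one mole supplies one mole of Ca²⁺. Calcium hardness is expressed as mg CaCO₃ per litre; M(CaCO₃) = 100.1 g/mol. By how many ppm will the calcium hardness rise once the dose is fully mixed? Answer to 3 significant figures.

(a) 70.6 kg; (b) 90.0 ppm

(a) Volume: 272,000 US gal × 3.785 L/gal = 1,029,520 L.
(a) After draining 47% and refilling: 176 × 0.53 + 36 × 0.47 = 110.2 ppm.
(a) Deficit to target: 151 − 110.2 = 40.8 mg/L.
(a) As CaCO₃: 40.8 mg/L × 1,029,520 L = 42,000 g; ÷ 50 g/eq ÷ 1 = 840.1 mol NaHCO₃.
(a) Mass: 840.1 × 84 = 70,570 g.

(b) Volume: 62,800 US gal × 3.785 L/gal = 237,698 L.
(b) Moles of Ca²⁺: 31,400 g ÷ 147 g/mol = 213.6 mol.
(b) As CaCO₃: 213.6 mol × 100.1 g/mol = 21,380 g.
(b) Rise: 21,380 g / 237,698 L × 1000 = 89.95 mg/L.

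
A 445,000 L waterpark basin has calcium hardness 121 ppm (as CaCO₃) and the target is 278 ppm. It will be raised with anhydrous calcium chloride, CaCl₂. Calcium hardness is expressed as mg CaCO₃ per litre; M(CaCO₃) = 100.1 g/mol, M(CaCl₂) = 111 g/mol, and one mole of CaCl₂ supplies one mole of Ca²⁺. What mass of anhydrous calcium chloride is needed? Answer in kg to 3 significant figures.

77.5 kg

Hardness to add: (278 − 121) = 157 mg/L as CaCO₃ × 445,000 L = 69,860 g as CaCO₃.
Moles of Ca²⁺ (1 mol Ca²⁺ ≡ 1 mol CaCO₃): 69,860 / 100.1 g/mol = 698 mol.
Mass of CaCl₂: 698 × 111 = 77,470 g.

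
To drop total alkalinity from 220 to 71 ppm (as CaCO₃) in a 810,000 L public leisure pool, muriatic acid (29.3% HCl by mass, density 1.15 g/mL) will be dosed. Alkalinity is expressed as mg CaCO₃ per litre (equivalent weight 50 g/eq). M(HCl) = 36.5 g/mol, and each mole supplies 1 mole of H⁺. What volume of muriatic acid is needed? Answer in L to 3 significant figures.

261 L

Alkalinity to neutralize: (220 − 71) = 149 mg/L as CaCO₃ × 810,000 L = 120,700 g as CaCO₃.
Equivalents of H⁺ required: 120,700 ÷ 50 g/eq = 2414 eq = 2414 mol HCl.
Mass of HCl: 2414 × 36.5 = 88,100 g.
Mass of 29.3% solution: 88,100 / 0.293 = 300,700 g.
Volume: 300,700 g ÷ 1.15 g/mL = 261,500 mL.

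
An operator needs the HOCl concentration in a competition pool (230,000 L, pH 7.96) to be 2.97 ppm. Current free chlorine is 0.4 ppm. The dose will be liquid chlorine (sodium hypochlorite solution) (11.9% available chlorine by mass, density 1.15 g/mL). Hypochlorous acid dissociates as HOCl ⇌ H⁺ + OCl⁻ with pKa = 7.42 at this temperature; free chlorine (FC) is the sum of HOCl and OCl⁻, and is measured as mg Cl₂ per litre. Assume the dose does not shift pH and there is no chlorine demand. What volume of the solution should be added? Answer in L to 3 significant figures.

21.6 L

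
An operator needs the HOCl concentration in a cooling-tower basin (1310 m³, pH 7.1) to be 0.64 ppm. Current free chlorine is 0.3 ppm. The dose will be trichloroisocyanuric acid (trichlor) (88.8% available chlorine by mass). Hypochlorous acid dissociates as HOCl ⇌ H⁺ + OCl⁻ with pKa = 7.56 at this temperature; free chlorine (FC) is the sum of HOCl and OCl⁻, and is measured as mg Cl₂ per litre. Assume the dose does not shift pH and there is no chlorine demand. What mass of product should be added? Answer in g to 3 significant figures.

Volume: 1310 m³ = 1,310,000 L.
[OCl⁻]/[HOCl] = 10^(pH − pKa) = 10^(7.1 − 7.56) = 0.3467; fraction as HOCl = 1/(1 + 0.3467) = 0.7425.
Free chlorine required for 0.64 ppm HOCl: 0.64 / 0.7425 = 0.8619 ppm.
FC to add: 0.8619 − 0.3 = 0.5619 mg/L as Cl₂.
Cl₂ equivalent: 0.5619 mg/L × 1,310,000 L = 736.1 g.
Product at 88.8% available Cl: 736.1 / 0.888 = 828.9 g.

829 g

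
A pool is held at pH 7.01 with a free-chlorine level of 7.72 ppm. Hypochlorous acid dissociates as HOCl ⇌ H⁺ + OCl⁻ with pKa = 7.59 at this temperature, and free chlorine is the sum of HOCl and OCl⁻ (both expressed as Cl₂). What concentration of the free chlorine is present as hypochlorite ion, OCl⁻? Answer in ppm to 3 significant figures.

1.61 ppm

[OCl⁻]/[HOCl] = 10^(pH − pKa) = 10^(7.01 − 7.59) = 10^-0.58 = 0.263.
Fraction as HOCl = 1 / (1 + 0.263) = 0.7917.
OCl⁻ = (1 − 0.7917) × 7.72 ppm = 1.608 ppm.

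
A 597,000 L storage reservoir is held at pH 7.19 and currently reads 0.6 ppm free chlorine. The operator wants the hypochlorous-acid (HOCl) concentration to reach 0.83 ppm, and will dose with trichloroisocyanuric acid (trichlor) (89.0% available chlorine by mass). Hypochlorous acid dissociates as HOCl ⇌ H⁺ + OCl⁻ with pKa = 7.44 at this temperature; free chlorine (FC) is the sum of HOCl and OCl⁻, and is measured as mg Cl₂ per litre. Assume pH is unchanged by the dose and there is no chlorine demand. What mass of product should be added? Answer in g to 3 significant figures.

467 g

[OCl⁻]/[HOCl] = 10^(pH − pKa) = 10^(7.19 − 7.44) = 0.5623; fraction as HOCl = 1/(1 + 0.5623) = 0.6401.
Free chlorine required for 0.83 ppm HOCl: 0.83 / 0.6401 = 1.297 ppm.
FC to add: 1.297 − 0.6 = 0.6967 mg/L as Cl₂.
Cl₂ equivalent: 0.6967 mg/L × 597,000 L = 416 g.
Product at 89.0% available Cl: 416 / 0.89 = 467.4 g.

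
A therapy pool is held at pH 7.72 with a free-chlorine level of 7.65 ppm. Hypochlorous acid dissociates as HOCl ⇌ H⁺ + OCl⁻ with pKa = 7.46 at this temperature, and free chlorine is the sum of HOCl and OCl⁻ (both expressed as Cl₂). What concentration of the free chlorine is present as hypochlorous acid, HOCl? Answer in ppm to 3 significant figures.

2.71 ppm

[OCl⁻]/[HOCl] = 10^(pH − pKa) = 10^(7.72 − 7.46) = 10^0.26 = 1.82.
Fraction as HOCl = 1 / (1 + 1.82) = 0.3546.
HOCl = 0.3546 × 7.65 ppm = 2.713 ppm.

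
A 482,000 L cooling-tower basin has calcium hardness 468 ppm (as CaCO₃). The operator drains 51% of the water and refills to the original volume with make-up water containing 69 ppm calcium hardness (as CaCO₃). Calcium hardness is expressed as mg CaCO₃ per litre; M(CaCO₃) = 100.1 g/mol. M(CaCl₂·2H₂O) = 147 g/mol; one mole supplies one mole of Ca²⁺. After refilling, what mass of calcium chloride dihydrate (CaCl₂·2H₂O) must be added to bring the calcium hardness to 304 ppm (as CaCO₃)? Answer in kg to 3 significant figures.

28.0 kg

After draining 51% and refilling: 468 × 0.49 + 69 × 0.51 = 264.51 ppm.
Deficit to target: 304 − 264.51 = 39.49 mg/L.
As CaCO₃: 39.49 mg/L × 482,000 L = 19,030 g; ÷ 100.1 = 190.2 mol Ca²⁺.
Mass: 190.2 × 147 = 27,950 g.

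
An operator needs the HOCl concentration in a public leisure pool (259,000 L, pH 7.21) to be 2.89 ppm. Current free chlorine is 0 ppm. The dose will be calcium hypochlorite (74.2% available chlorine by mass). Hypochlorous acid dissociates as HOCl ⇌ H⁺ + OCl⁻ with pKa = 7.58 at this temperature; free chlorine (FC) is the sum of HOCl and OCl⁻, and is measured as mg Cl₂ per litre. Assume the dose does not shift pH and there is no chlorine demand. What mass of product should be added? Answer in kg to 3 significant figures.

[OCl⁻]/[HOCl] = 10^(pH − pKa) = 10^(7.21 − 7.58) = 0.4266; fraction as HOCl = 1/(1 + 0.4266) = 0.701.
Free chlorine required for 2.89 ppm HOCl: 2.89 / 0.701 = 4.123 ppm.
FC to add: 4.123 − 0 = 4.123 mg/L as Cl₂.
Cl₂ equivalent: 4.123 mg/L × 259,000 L = 1068 g.
Product at 74.2% available Cl: 1068 / 0.742 = 1439 g.

1.44 kg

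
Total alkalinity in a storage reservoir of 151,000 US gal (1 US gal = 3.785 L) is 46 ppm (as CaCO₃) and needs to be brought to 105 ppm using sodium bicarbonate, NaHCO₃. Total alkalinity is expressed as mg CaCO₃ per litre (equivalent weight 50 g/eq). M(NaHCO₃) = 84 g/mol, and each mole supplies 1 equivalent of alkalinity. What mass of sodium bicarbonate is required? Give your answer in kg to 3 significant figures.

56.7 kg

Volume: 151,000 US gal × 3.785 L/gal = 571,535 L.
Alkalinity to add: (105 − 46) = 59 mg/L as CaCO₃ × 571,535 L = 33,720 g as CaCO₃.
Equivalents: 33,720 g ÷ 50 g/eq = 674.4 eq.
NaHCO₃ supplies 1 eq per mole → 674.4 mol.
Mass: 674.4 mol × 84 g/mol = 56,650 g.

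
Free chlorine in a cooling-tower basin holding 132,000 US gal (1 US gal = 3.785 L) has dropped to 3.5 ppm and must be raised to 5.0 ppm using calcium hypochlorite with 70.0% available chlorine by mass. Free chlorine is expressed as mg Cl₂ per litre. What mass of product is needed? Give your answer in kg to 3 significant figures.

1.07 kg

Volume: 132,000 US gal × 3.785 L/gal = 499,620 L.
Chlorine deficit: 5.0 − 3.5 = 1.5 ppm = 1.5 mg/L as Cl₂.
Cl₂ equivalent needed: 1.5 mg/L × 499,620 L = 749,400 mg = 749.4 g.
Product at 70.0% available chlorine: 749.4 / 0.7 = 1071 g.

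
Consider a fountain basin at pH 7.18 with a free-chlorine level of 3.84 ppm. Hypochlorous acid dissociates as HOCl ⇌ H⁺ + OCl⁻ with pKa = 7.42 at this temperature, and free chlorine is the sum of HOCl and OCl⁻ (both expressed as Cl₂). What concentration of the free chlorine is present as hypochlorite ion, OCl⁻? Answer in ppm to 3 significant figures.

[OCl⁻]/[HOCl] = 10^(pH − pKa) = 10^(7.18 − 7.42) = 10^-0.24 = 0.5754.
Fraction as HOCl = 1 / (1 + 0.5754) = 0.6347.
OCl⁻ = (1 − 0.6347) × 3.84 ppm = 1.403 ppm.

1.40 ppm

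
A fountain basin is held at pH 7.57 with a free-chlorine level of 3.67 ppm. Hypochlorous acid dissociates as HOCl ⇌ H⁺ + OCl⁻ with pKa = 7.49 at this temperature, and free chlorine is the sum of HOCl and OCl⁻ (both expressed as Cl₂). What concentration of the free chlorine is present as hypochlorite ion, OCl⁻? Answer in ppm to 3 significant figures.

[OCl⁻]/[HOCl] = 10^(pH − pKa) = 10^(7.57 − 7.49) = 10^0.08 = 1.202.
Fraction as HOCl = 1 / (1 + 1.202) = 0.4541.
OCl⁻ = (1 − 0.4541) × 3.67 ppm = 2.004 ppm.

2.00 ppm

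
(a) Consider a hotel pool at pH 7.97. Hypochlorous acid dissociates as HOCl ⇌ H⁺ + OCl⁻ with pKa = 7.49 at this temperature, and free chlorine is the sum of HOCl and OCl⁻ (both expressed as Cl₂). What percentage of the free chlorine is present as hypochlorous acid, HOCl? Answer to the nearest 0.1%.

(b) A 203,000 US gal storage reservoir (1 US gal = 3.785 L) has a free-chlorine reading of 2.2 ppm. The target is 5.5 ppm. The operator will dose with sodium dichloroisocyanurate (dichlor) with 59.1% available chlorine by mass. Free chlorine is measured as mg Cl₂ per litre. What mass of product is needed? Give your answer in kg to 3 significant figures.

(a) [OCl⁻]/[HOCl] = 10^(pH − pKa) = 10^(7.97 − 7.49) = 10^0.48 = 3.02.
(a) Fraction as HOCl = 1 / (1 + 3.02) = 0.2488.

(b) Volume: 203,000 US gal × 3.785 L/gal = 768,355 L.
(b) Chlorine deficit: 5.5 − 2.2 = 3.3 ppm = 3.3 mg/L as Cl₂.
(b) Cl₂ equivalent needed: 3.3 mg/L × 768,355 L = 2,536,000 mg = 2536 g.
(b) Product at 59.1% available chlorine: 2536 / 0.591 = 4290 g.

(a) 24.9%; (b) 4.29 kg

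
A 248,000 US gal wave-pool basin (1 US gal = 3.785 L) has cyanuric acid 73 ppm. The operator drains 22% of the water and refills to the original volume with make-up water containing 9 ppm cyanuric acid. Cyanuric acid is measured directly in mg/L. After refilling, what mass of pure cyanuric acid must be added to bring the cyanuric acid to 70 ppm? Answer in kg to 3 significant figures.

Volume: 248,000 US gal × 3.785 L/gal = 938,680 L.
After draining 22% and refilling: 73 × 0.78 + 9 × 0.22 = 58.92 ppm.
Deficit to target: 70 − 58.92 = 11.08 mg/L.
Mass: 11.08 mg/L × 938,680 L = 10,400 g cyanuric acid.

10.4 kg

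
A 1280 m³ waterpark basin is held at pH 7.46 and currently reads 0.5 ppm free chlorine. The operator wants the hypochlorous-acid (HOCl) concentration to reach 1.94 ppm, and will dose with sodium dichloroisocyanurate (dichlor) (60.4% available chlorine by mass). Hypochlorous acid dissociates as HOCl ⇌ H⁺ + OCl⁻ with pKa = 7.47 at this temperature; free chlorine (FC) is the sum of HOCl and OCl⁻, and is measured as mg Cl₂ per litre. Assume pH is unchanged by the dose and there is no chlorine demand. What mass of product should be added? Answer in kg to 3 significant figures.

Volume: 1280 m³ = 1,280,000 L.
[OCl⁻]/[HOCl] = 10^(pH − pKa) = 10^(7.46 − 7.47) = 0.9772; fraction as HOCl = 1/(1 + 0.9772) = 0.5058.
Free chlorine required for 1.94 ppm HOCl: 1.94 / 0.5058 = 3.836 ppm.
FC to add: 3.836 − 0.5 = 3.336 mg/L as Cl₂.
Cl₂ equivalent: 3.336 mg/L × 1,280,000 L = 4270 g.
Product at 60.4% available Cl: 4270 / 0.604 = 7069 g.

7.07 kg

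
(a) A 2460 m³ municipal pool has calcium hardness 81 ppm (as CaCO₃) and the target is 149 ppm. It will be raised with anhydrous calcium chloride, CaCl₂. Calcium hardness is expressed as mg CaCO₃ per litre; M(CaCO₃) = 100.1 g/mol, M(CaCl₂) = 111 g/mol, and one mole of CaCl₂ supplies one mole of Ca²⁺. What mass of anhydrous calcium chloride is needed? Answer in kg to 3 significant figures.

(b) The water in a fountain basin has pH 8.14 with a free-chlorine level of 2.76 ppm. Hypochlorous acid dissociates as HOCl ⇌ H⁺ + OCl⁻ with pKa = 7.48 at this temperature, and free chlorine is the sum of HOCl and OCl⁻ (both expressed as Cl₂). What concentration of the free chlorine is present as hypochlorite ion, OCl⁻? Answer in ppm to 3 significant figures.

(a) 185 kg; (b) 2.26 ppm

(a) Volume: 2460 m³ = 2,460,000 L.
(a) Hardness to add: (149 − 81) = 68 mg/L as CaCO₃ × 2,460,000 L = 167,300 g as CaCO₃.
(a) Moles of Ca²⁺ (1 mol Ca²⁺ ≡ 1 mol CaCO₃): 167,300 / 100.1 g/mol = 1671 mol.
(a) Mass of CaCl₂: 1671 × 111 = 185,500 g.

(b) [OCl⁻]/[HOCl] = 10^(pH − pKa) = 10^(8.14 − 7.48) = 10^0.66 = 4.571.
(b) Fraction as HOCl = 1 / (1 + 4.571) = 0.1795.
(b) OCl⁻ = (1 − 0.1795) × 2.76 ppm = 2.265 ppm.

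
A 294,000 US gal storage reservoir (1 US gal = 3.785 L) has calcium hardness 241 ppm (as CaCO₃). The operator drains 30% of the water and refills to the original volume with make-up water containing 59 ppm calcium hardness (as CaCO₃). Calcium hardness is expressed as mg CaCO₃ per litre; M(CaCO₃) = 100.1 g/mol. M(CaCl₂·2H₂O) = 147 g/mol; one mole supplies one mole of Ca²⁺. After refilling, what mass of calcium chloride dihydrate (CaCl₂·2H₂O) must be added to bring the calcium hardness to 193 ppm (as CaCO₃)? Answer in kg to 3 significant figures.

Volume: 294,000 US gal × 3.785 L/gal = 1,112,790 L.
After draining 30% and refilling: 241 × 0.70 + 59 × 0.30 = 186.4 ppm.
Deficit to target: 193 − 186.4 = 6.6 mg/L.
As CaCO₃: 6.6 mg/L × 1,112,790 L = 7344 g; ÷ 100.1 = 73.37 mol Ca²⁺.
Mass: 73.37 × 147 = 10,790 g.

10.8 kg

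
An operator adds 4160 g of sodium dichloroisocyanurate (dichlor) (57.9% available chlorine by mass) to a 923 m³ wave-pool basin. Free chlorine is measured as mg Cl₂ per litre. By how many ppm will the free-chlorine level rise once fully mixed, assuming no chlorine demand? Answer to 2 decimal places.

2.61 ppm

Volume: 923 m³ = 923,000 L.
Available chlorine delivered: 4160 g × 0.579 = 2409 g as Cl₂.
Concentration rise: 2409 g / 923,000 L = 2.61 mg/L = 2.61 ppm.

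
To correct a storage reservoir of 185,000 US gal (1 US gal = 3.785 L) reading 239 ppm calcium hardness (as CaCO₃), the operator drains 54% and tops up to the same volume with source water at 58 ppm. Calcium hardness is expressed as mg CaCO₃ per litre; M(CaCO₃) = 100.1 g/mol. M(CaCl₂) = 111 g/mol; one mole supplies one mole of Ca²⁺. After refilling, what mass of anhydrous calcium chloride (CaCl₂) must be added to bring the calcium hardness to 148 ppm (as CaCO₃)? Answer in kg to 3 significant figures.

5.23 kg

Volume: 185,000 US gal × 3.785 L/gal = 700,225 L.
After draining 54% and refilling: 239 × 0.46 + 58 × 0.54 = 141.26 ppm.
Deficit to target: 148 − 141.26 = 6.74 mg/L.
As CaCO₃: 6.74 mg/L × 700,225 L = 4720 g; ÷ 100.1 = 47.15 mol Ca²⁺.
Mass: 47.15 × 111 = 5233 g.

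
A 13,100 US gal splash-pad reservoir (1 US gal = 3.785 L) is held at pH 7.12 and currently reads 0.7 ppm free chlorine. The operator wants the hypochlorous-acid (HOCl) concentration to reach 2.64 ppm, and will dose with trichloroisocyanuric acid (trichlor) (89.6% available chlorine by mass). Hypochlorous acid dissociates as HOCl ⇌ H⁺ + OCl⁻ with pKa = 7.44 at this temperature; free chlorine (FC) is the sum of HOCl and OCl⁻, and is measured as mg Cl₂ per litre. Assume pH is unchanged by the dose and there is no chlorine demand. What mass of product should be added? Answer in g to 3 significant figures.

177 g

Volume: 13,100 US gal × 3.785 L/gal = 49,584 L.
[OCl⁻]/[HOCl] = 10^(pH − pKa) = 10^(7.12 − 7.44) = 0.4786; fraction as HOCl = 1/(1 + 0.4786) = 0.6763.
Free chlorine required for 2.64 ppm HOCl: 2.64 / 0.6763 = 3.904 ppm.
FC to add: 3.904 − 0.7 = 3.204 mg/L as Cl₂.
Cl₂ equivalent: 3.204 mg/L × 49,584 L = 158.8 g.
Product at 89.6% available Cl: 158.8 / 0.896 = 177.3 g.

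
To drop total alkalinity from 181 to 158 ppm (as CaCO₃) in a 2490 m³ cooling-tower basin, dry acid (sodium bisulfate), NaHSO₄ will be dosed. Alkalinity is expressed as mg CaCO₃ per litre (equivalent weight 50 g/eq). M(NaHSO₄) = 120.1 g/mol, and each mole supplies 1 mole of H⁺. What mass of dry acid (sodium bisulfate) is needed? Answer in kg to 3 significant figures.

138 kg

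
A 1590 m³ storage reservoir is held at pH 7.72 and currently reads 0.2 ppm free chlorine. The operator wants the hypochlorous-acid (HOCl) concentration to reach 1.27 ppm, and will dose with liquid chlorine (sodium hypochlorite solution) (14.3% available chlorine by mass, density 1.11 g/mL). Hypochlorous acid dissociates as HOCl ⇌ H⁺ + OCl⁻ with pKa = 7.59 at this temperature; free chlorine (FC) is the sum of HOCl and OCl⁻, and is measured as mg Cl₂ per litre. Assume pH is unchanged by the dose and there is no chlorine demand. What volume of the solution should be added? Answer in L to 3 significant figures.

Volume: 1590 m³ = 1,590,000 L.
[OCl⁻]/[HOCl] = 10^(pH − pKa) = 10^(7.72 − 7.59) = 1.349; fraction as HOCl = 1/(1 + 1.349) = 0.4257.
Free chlorine required for 1.27 ppm HOCl: 1.27 / 0.4257 = 2.983 ppm.
FC to add: 2.983 − 0.2 = 2.783 mg/L as Cl₂.
Cl₂ equivalent: 2.783 mg/L × 1,590,000 L = 4425 g.
Product at 14.3% available Cl: 4425 / 0.143 = 30,950 g.
Volume: 30,950 g ÷ 1.11 g/mL = 27,880 mL.

27.9 L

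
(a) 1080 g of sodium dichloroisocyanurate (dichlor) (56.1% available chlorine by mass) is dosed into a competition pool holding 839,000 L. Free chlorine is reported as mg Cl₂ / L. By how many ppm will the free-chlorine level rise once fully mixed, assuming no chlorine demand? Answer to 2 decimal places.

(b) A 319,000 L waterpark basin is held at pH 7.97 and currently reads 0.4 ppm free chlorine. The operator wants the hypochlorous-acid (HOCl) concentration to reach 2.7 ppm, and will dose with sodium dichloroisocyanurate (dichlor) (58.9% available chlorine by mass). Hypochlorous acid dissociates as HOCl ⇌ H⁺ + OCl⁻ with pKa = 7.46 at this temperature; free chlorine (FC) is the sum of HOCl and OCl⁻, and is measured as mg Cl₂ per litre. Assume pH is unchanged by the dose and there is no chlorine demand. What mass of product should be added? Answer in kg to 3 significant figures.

(a) Available chlorine delivered: 1080 g × 0.561 = 605.9 g as Cl₂.
(a) Concentration rise: 605.9 g / 839,000 L = 0.7221 mg/L = 0.72 ppm.

(b) [OCl⁻]/[HOCl] = 10^(pH − pKa) = 10^(7.97 − 7.46) = 3.236; fraction as HOCl = 1/(1 + 3.236) = 0.2361.
(b) Free chlorine required for 2.7 ppm HOCl: 2.7 / 0.2361 = 11.44 ppm.
(b) FC to add: 11.44 − 0.4 = 11.04 mg/L as Cl₂.
(b) Cl₂ equivalent: 11.04 mg/L × 319,000 L = 3521 g.
(b) Product at 58.9% available Cl: 3521 / 0.589 = 5978 g.

(a) 0.72 ppm; (b) 5.98 kg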